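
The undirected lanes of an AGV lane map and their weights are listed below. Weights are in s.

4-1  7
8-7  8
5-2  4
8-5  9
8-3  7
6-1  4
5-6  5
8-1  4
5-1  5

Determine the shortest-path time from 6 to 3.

15 s

Candidate routes:
6 - 1 - 8 - 3: 4+4+7 = 15
6 - 5 - 1 - 8 - 3: 5+5+4+7 = 21
6 - 5 - 8 - 3: 5+9+7 = 21
The minimum is 15 s via 6 - 1 - 8 - 3.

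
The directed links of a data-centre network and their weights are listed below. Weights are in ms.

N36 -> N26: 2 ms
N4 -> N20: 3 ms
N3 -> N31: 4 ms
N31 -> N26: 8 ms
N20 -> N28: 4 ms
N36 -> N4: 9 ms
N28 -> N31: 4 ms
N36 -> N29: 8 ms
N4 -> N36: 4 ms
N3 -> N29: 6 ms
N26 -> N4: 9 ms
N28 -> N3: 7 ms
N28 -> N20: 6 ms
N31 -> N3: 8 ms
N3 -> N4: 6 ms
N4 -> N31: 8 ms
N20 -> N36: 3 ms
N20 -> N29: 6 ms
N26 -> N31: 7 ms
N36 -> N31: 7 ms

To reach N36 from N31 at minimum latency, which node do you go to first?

N3

Compare a few routes:
N31–N26–N4–N20–N36: 8+9+3+3 = 23
N31–N3–N4–N20–N36: 8+6+3+3 = 20
N31–N26–N4–N36: 8+9+4 = 21
N31–N3–N4–N36: 8+6+4 = 18
The minimum is 18 ms via N31–N3–N4–N36.
So from N31 the first move is to N3.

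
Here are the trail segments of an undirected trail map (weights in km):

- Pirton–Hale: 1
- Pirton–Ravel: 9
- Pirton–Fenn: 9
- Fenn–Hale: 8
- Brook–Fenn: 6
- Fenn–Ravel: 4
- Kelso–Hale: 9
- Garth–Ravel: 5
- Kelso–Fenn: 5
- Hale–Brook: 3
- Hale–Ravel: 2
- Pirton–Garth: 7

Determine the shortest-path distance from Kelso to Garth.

Shortest distances from Kelso:
Kelso: 0
Fenn: 5  (via Kelso)
Ravel: 9  (via Fenn)
Hale: 9  (via Kelso)
Pirton: 10  (via Hale)
Brook: 11  (via Fenn)
Garth: 14  (via Ravel)
Shortest route: Kelso–Fenn–Ravel–Garth = 14 km.

14 km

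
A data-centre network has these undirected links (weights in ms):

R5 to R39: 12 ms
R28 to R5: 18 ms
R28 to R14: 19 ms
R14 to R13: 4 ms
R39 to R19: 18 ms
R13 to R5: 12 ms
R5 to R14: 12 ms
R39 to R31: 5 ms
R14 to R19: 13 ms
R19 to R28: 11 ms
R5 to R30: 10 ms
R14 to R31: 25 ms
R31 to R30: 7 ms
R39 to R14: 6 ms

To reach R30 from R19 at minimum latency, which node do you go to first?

Candidate routes:
R19–R39–R31–R30: 18+5+7 = 30
R19–R14–R39–R31–R30: 13+6+5+7 = 31
The minimum is 30 ms via R19–R39–R31–R30.
So from R19 the first move is to R39.

R39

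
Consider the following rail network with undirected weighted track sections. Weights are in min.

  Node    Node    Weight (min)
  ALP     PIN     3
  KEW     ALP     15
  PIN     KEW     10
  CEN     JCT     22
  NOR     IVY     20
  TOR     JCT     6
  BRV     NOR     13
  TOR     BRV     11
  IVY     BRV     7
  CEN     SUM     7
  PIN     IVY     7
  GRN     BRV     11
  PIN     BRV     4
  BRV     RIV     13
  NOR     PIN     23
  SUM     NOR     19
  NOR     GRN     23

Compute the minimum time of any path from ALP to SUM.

Settle nodes by increasing distance from ALP:
ALP: 0
PIN: 3  (via ALP)
BRV: 7  (via PIN)
IVY: 10  (via PIN)
KEW: 13  (via PIN)
GRN: 18  (via BRV)
TOR: 18  (via BRV)
RIV: 20  (via BRV)
NOR: 20  (via BRV)
JCT: 24  (via TOR)
SUM: 39  (via NOR)
Shortest route: ALP → PIN → BRV → NOR → SUM = 39 min.

39 min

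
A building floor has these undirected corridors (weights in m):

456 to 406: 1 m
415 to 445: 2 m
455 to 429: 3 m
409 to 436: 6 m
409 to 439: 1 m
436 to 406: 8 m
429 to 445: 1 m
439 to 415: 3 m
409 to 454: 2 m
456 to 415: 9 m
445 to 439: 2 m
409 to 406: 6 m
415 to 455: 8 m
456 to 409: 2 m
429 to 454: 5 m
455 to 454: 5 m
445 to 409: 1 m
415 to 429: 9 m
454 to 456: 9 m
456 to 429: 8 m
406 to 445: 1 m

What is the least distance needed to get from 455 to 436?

Enumerating some paths:
455 - 429 - 445 - 409 - 436: 3+1+1+6 = 11
455 - 454 - 409 - 436: 5+2+6 = 13
The minimum is 11 m via 455 - 429 - 445 - 409 - 436.

11 m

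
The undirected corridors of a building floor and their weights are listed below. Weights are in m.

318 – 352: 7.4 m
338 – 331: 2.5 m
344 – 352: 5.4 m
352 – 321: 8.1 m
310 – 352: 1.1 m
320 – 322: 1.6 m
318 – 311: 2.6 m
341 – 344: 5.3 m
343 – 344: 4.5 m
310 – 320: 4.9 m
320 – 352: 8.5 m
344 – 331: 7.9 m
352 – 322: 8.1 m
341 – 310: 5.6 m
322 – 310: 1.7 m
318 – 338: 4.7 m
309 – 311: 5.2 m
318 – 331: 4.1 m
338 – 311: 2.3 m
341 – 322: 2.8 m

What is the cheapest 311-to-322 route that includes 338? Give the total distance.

Shortest 311→338: 311–338 = 2.3
Best 338 to 322: 338–318–352–310–322 costing 14.9
Total via 338: 2.3 + 14.9 = 17.2 m.

17.2 m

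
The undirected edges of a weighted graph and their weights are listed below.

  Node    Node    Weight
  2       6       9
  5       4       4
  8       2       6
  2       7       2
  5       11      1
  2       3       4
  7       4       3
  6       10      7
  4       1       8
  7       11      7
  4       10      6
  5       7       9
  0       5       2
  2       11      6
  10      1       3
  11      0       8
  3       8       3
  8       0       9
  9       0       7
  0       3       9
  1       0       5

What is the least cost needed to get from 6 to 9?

22

Enumerating some paths:
6–10–4–5–0–9: 7+6+4+2+7 = 26
6–2–11–5–0–9: 9+6+1+2+7 = 25
6–10–1–0–9: 7+3+5+7 = 22
Cheapest is 6–10–1–0–9 at 22.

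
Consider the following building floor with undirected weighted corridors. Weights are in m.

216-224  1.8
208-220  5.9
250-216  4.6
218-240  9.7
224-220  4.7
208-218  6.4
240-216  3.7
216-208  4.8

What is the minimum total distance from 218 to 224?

13 m

Running Dijkstra from 218:
218: 0
208: 6.4  (via 218)
240: 9.7  (via 218)
216: 11.2  (via 208)
220: 12.3  (via 208)
224: 13  (via 216)
Shortest route: 218 → 208 → 216 → 224 = 13 m.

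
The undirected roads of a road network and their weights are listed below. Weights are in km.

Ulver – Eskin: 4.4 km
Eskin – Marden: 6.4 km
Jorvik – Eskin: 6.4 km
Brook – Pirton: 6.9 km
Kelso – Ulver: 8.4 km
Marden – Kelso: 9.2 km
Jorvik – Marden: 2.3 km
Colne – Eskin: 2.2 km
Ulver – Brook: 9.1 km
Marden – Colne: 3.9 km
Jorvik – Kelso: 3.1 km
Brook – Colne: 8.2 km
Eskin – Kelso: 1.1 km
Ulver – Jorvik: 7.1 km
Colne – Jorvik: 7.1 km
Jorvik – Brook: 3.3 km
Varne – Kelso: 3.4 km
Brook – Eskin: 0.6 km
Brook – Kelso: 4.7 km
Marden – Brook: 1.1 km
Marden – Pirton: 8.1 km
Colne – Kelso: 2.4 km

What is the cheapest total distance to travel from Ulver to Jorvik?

7.1 km

Shortest distances from Ulver:
Ulver: 0
Eskin: 4.4  (via Ulver)
Brook: 5  (via Eskin)
Kelso: 5.5  (via Eskin)
Marden: 6.1  (via Brook)
Colne: 6.6  (via Eskin)
Jorvik: 7.1  (via Ulver)
Shortest route: Ulver → Jorvik = 7.1 km.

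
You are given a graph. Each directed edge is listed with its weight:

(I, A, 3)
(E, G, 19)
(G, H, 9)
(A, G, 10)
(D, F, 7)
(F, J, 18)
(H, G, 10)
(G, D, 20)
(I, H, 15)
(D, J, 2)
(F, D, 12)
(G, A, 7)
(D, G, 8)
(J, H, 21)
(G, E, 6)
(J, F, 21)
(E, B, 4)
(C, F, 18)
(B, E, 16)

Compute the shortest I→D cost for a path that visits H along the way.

45

Shortest I→H: I → H = 15
Best H to D: H → G → D costing 30
Total via H: 15 + 30 = 45.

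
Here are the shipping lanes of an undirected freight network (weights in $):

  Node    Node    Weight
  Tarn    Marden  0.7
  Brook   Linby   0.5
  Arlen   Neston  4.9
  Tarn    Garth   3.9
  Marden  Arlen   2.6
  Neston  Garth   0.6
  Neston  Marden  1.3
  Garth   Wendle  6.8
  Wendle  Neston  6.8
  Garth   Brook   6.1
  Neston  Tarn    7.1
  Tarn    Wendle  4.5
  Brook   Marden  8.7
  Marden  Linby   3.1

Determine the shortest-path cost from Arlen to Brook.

$6.2

Compare a few routes:
Arlen–Marden–Linby–Brook: 2.6+3.1+0.5 = 6.2
Arlen–Marden–Neston–Garth–Brook: 2.6+1.3+0.6+6.1 = 10.6
Arlen–Neston–Marden–Linby–Brook: 4.9+1.3+3.1+0.5 = 9.8
The minimum is $6.2 via Arlen–Marden–Linby–Brook.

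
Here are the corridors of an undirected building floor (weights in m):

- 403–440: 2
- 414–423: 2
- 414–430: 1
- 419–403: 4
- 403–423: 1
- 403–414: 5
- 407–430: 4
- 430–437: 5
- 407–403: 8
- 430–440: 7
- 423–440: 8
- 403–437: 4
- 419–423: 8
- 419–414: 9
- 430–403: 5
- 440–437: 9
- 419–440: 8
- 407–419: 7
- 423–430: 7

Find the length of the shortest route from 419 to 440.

Shortest distances from 419:
419: 0
403: 4  (via 419)
423: 5  (via 403)
440: 6  (via 403)
Shortest route: 419 → 403 → 440 = 6 m.

6 m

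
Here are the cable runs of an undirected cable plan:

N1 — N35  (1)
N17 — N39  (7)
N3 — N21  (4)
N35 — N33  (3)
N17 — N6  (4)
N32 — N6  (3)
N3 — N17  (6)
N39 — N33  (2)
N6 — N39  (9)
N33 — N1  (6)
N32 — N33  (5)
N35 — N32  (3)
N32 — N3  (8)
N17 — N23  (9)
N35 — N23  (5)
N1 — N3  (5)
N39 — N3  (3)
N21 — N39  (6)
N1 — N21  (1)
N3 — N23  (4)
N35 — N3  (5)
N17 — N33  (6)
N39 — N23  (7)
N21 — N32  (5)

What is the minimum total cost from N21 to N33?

5

Shortest distances from N21:
N21: 0
N1: 1  (via N21)
N35: 2  (via N1)
N3: 4  (via N21)
N33: 5  (via N35)
Shortest route: N21 → N1 → N35 → N33 = 5.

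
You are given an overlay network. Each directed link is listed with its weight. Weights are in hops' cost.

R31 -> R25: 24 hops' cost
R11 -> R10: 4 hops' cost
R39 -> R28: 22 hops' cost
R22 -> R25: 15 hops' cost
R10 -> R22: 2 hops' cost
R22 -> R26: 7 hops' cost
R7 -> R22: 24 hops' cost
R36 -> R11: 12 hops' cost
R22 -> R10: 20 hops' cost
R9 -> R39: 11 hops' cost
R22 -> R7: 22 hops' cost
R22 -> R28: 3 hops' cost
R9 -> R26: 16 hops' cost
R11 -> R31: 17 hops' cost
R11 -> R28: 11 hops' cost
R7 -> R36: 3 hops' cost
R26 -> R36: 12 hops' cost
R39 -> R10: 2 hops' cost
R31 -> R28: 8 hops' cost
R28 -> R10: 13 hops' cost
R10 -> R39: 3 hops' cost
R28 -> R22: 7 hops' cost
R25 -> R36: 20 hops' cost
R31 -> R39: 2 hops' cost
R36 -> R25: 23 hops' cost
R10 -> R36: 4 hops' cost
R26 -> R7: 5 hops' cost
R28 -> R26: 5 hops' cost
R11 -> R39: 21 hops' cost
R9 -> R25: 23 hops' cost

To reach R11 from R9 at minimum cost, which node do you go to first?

Enumerating some paths:
R9 → R26 → R7 → R36 → R11: 16+5+3+12 = 36
R9 → R39 → R10 → R36 → R11: 11+2+4+12 = 29
The minimum is 29 hops' cost via R9 → R39 → R10 → R36 → R11.
So from R9 the first move is to R39.

R39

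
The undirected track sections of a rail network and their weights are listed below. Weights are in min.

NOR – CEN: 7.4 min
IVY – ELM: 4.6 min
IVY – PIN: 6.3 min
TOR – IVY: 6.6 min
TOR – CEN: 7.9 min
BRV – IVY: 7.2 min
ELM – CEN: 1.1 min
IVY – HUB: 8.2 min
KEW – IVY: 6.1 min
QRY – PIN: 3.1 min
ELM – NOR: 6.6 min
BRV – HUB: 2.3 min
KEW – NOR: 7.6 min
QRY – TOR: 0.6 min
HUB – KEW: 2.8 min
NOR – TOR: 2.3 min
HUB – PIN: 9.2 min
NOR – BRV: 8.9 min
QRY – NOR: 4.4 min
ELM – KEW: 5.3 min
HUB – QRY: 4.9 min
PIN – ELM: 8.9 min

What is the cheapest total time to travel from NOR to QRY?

2.9 min

Settle nodes by increasing distance from NOR:
NOR: 0
TOR: 2.3  (via NOR)
QRY: 2.9  (via TOR)
Shortest route: NOR–TOR–QRY = 2.9 min.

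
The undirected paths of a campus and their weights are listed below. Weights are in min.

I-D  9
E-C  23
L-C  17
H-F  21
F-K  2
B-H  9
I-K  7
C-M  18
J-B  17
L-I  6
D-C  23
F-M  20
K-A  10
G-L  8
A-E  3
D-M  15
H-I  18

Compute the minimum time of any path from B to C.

Compare a few routes:
B - H - I - D - C: 9+18+9+23 = 59
B - H - F - K - I - L - C: 9+21+2+7+6+17 = 62
B - H - I - L - C: 9+18+6+17 = 50
Cheapest is B - H - I - L - C at 50 min.

50 min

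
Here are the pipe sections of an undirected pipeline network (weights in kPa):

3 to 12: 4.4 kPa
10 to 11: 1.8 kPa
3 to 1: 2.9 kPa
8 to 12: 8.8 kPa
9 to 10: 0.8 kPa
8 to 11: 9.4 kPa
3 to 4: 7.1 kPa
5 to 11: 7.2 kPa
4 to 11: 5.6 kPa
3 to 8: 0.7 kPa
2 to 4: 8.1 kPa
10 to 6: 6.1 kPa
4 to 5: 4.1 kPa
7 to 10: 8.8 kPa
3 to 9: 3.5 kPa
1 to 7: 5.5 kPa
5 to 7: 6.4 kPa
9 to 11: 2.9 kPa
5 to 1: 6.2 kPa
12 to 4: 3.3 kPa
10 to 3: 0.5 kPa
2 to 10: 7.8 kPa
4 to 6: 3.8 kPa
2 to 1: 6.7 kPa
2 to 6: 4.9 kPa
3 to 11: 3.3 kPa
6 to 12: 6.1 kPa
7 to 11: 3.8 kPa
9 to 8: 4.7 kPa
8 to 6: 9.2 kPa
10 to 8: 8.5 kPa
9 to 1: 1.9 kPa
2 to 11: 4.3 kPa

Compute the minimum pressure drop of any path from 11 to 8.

Compare a few routes:
11 - 10 - 3 - 8: 1.8+0.5+0.7 = 3
11 - 3 - 8: 3.3+0.7 = 4
Cheapest is 11 - 10 - 3 - 8 at 3 kPa.

3 kPa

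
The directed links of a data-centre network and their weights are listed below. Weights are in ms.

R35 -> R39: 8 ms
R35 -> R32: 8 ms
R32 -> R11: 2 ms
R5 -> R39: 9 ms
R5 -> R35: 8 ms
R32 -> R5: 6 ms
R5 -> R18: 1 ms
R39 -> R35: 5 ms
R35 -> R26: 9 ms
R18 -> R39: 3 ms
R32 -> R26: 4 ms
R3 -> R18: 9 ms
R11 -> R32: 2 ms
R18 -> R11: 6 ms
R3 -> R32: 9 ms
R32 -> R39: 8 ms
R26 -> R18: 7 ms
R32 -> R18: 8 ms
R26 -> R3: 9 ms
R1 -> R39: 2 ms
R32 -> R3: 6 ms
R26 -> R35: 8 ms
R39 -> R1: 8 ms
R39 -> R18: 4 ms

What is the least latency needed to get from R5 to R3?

15 ms

Running Dijkstra from R5:
R5: 0
R18: 1  (via R5)
R39: 4  (via R18)
R11: 7  (via R18)
R35: 8  (via R5)
R32: 9  (via R11)
R1: 12  (via R39)
R26: 13  (via R32)
R3: 15  (via R32)
Shortest route: R5–R18–R11–R32–R3 = 15 ms.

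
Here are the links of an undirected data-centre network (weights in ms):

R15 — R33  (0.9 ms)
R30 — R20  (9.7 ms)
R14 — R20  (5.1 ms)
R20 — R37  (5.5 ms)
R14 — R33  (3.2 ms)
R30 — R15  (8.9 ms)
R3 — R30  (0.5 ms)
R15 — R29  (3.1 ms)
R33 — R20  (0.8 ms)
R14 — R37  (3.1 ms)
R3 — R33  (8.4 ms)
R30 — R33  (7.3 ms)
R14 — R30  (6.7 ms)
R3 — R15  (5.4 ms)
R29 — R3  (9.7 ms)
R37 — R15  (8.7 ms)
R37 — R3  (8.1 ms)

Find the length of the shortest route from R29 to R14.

Candidate routes:
R29 → R15 → R33 → R14: 3.1+0.9+3.2 = 7.2
R29 → R15 → R33 → R20 → R14: 3.1+0.9+0.8+5.1 = 9.9
Cheapest is R29 → R15 → R33 → R14 at 7.2 ms.

7.2 ms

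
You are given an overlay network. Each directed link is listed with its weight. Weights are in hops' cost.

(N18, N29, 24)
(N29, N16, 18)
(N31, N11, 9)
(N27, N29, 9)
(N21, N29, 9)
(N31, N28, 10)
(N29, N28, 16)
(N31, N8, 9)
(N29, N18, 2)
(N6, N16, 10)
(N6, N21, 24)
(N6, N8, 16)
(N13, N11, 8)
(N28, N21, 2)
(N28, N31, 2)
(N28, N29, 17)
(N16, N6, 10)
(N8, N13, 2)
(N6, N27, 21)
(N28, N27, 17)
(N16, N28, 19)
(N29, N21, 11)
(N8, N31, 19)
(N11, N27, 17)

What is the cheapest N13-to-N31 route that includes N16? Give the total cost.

Shortest N13→N16: N13 → N11 → N27 → N29 → N16 = 52
Best N16 to N31: N16 → N28 → N31 costing 21
Total via N16: 52 + 21 = 73 hops' cost.

73 hops' cost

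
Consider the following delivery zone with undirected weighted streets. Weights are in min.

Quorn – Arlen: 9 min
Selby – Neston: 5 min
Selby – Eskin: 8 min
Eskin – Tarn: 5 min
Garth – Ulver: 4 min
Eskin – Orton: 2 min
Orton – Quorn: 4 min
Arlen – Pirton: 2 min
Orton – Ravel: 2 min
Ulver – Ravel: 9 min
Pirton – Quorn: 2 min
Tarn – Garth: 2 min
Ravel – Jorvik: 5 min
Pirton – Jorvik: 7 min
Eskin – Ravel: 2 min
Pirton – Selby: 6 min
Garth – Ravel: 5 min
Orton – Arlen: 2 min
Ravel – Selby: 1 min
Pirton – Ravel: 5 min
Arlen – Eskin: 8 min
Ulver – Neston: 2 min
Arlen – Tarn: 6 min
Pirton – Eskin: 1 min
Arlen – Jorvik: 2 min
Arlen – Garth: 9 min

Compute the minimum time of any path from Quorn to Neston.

Compare a few routes:
Quorn - Pirton - Selby - Neston: 2+6+5 = 13
Quorn - Pirton - Eskin - Ravel - Selby - Neston: 2+1+2+1+5 = 11
Quorn - Orton - Ravel - Selby - Neston: 4+2+1+5 = 12
Quorn - Pirton - Eskin - Orton - Ravel - Selby - Neston: 2+1+2+2+1+5 = 13
The minimum is 11 min via Quorn - Pirton - Eskin - Ravel - Selby - Neston.

11 min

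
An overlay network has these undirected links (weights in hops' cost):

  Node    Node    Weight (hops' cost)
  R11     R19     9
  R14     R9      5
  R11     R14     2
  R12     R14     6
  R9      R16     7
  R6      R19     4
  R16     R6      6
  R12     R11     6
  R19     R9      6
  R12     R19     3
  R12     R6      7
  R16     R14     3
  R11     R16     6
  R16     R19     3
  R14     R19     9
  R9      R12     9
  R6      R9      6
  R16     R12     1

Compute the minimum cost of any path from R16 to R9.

7 hops' cost

Running Dijkstra from R16:
R16: 0
R12: 1  (via R16)
R14: 3  (via R16)
R19: 3  (via R16)
R11: 5  (via R14)
R6: 6  (via R16)
R9: 7  (via R16)
Shortest route: R16 → R9 = 7 hops' cost.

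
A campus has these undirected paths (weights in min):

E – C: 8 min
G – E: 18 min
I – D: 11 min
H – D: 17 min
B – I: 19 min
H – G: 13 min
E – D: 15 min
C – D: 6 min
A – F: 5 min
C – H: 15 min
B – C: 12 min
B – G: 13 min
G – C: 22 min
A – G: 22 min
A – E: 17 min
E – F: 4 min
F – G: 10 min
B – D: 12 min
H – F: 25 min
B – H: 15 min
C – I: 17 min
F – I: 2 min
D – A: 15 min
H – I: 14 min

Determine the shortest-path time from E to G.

Compare a few routes:
E → F → G: 4+10 = 14
E → G: 18 = 18
The minimum is 14 min via E → F → G.

14 min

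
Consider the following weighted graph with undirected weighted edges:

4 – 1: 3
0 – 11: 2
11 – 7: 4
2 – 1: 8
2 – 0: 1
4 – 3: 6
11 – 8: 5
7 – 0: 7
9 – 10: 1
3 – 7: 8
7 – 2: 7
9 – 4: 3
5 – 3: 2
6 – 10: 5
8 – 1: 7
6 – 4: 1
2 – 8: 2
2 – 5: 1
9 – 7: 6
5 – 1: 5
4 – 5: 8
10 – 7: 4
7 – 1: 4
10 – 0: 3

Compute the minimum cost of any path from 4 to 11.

Settle nodes by increasing distance from 4:
4: 0
6: 1  (via 4)
1: 3  (via 4)
9: 3  (via 4)
10: 4  (via 9)
3: 6  (via 4)
0: 7  (via 10)
7: 7  (via 1)
2: 8  (via 0)
5: 8  (via 4)
11: 9  (via 0)
Shortest route: 4–9–10–0–11 = 9.

9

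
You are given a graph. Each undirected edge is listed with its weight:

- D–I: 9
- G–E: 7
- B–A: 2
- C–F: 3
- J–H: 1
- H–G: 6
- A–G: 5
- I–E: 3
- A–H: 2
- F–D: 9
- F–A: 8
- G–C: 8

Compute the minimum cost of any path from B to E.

Compare a few routes:
B - A - G - E: 2+5+7 = 14
B - A - H - G - E: 2+2+6+7 = 17
B - A - F - C - G - E: 2+8+3+8+7 = 28
B - A - F - D - I - E: 2+8+9+9+3 = 31
Cheapest is B - A - G - E at 14.

14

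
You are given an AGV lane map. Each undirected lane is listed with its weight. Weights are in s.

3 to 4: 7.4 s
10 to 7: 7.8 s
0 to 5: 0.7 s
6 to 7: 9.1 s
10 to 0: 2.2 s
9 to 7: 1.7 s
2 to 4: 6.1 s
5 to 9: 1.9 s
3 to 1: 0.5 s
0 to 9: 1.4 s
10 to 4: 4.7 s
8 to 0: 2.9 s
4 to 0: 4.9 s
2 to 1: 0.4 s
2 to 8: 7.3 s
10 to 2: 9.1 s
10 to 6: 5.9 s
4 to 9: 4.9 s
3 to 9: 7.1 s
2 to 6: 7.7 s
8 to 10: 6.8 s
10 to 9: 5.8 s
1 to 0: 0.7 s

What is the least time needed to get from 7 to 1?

Settle nodes by increasing distance from 7:
7: 0
9: 1.7  (via 7)
0: 3.1  (via 9)
5: 3.6  (via 9)
1: 3.8  (via 0)
Shortest route: 7 → 9 → 0 → 1 = 3.8 s.

3.8 s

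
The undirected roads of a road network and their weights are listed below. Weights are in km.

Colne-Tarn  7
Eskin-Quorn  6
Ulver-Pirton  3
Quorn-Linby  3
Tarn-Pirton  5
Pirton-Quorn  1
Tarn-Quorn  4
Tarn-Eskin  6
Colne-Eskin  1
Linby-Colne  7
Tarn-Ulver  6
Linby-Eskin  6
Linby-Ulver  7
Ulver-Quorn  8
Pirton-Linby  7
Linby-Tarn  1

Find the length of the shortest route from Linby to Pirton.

4 km

Candidate routes:
Linby → Quorn → Pirton: 3+1 = 4
Linby → Tarn → Pirton: 1+5 = 6
Linby → Tarn → Quorn → Pirton: 1+4+1 = 6
Cheapest is Linby → Quorn → Pirton at 4 km.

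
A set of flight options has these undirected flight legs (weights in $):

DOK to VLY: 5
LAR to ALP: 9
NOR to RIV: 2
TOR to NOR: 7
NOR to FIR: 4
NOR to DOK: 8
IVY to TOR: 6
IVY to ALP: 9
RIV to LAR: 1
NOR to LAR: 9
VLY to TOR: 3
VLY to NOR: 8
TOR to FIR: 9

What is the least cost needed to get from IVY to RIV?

$15

Compare a few routes:
IVY → TOR → VLY → NOR → RIV: 6+3+8+2 = 19
IVY → TOR → NOR → RIV: 6+7+2 = 15
IVY → ALP → LAR → RIV: 9+9+1 = 19
Cheapest is IVY → TOR → NOR → RIV at $15.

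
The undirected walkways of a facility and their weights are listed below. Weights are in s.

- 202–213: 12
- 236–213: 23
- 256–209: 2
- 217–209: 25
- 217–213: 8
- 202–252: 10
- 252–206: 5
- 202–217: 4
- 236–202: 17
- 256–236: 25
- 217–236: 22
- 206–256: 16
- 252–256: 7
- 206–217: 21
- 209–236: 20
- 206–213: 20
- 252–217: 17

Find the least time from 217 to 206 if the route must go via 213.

28 s

Shortest 217→213: 217 → 213 = 8
Best 213 to 206: 213 → 206 costing 20
Total via 213: 8 + 20 = 28 s.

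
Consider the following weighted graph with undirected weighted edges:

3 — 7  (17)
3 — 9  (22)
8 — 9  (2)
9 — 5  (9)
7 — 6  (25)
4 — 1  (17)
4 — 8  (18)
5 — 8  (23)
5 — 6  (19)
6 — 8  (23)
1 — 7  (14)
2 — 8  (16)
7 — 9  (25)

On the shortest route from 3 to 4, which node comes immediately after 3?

Compare a few routes:
3 - 9 - 8 - 4: 22+2+18 = 42
3 - 7 - 1 - 4: 17+14+17 = 48
3 - 7 - 9 - 8 - 4: 17+25+2+18 = 62
Cheapest is 3 - 9 - 8 - 4 at 42.
So from 3 the first move is to 9.

9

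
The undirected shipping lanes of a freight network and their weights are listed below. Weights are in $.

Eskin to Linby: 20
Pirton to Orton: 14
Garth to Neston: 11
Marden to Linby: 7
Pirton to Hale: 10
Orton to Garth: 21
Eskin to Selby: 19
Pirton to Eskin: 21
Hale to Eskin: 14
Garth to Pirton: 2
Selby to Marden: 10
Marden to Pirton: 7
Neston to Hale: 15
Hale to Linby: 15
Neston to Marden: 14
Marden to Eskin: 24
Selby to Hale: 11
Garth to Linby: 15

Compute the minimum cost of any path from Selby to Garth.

$19

Running Dijkstra from Selby:
Selby: 0
Marden: 10  (via Selby)
Hale: 11  (via Selby)
Linby: 17  (via Marden)
Pirton: 17  (via Marden)
Eskin: 19  (via Selby)
Garth: 19  (via Pirton)
Shortest route: Selby → Marden → Pirton → Garth = $19.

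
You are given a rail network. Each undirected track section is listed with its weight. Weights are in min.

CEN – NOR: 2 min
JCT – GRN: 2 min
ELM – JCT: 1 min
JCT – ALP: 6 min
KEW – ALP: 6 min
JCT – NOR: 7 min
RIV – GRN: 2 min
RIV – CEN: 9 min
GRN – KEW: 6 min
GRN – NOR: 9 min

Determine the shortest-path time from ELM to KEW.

Compare a few routes:
ELM → JCT → ALP → KEW: 1+6+6 = 13
ELM → JCT → GRN → KEW: 1+2+6 = 9
Cheapest is ELM → JCT → GRN → KEW at 9 min.

9 min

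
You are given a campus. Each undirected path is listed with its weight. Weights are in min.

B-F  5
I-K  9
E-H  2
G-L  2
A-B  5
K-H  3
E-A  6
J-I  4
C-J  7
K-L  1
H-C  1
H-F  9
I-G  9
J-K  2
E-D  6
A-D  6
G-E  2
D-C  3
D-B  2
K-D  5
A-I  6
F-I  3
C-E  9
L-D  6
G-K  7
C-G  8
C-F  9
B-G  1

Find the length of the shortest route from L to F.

8 min

Shortest distances from L:
L: 0
K: 1  (via L)
G: 2  (via L)
B: 3  (via G)
J: 3  (via K)
E: 4  (via G)
H: 4  (via K)
C: 5  (via H)
D: 5  (via B)
I: 7  (via J)
A: 8  (via B)
F: 8  (via B)
Shortest route: L–G–B–F = 8 min.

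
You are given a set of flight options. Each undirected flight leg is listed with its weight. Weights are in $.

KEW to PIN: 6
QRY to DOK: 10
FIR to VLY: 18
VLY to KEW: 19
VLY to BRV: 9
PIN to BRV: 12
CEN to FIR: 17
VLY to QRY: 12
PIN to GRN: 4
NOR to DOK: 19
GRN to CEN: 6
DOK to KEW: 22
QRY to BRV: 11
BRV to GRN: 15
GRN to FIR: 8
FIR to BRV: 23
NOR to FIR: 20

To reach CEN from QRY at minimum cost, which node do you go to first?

BRV

Enumerating some paths:
QRY - BRV - PIN - GRN - CEN: 11+12+4+6 = 33
QRY - VLY - BRV - PIN - GRN - CEN: 12+9+12+4+6 = 43
QRY - BRV - GRN - CEN: 11+15+6 = 32
QRY - VLY - BRV - GRN - CEN: 12+9+15+6 = 42
Cheapest is QRY - BRV - GRN - CEN at $32.
So from QRY the first move is to BRV.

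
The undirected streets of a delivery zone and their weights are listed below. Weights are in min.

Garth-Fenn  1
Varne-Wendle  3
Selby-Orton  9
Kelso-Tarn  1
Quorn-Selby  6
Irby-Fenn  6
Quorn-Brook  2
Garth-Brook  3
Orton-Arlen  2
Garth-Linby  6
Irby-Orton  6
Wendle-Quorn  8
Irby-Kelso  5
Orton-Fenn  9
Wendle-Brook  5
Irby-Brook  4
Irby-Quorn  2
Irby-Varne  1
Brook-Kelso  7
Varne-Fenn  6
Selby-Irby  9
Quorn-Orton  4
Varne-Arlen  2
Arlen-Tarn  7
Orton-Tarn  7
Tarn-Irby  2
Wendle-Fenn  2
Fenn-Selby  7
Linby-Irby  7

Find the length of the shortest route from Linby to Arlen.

10 min

Running Dijkstra from Linby:
Linby: 0
Garth: 6  (via Linby)
Fenn: 7  (via Garth)
Irby: 7  (via Linby)
Varne: 8  (via Irby)
Brook: 9  (via Garth)
Tarn: 9  (via Irby)
Quorn: 9  (via Irby)
Wendle: 9  (via Fenn)
Arlen: 10  (via Varne)
Shortest route: Linby–Irby–Varne–Arlen = 10 min.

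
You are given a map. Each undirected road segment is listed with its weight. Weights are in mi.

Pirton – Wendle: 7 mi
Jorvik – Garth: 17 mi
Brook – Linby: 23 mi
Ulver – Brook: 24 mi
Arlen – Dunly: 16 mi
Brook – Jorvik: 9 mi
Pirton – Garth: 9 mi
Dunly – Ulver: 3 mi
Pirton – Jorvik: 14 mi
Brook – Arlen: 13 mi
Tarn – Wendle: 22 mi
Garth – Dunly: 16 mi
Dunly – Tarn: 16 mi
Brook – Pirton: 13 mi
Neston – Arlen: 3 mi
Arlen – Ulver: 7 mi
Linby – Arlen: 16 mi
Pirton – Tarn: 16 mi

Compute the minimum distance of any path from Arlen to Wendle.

Enumerating some paths:
Arlen–Brook–Pirton–Wendle: 13+13+7 = 33
Arlen–Ulver–Dunly–Tarn–Wendle: 7+3+16+22 = 48
Arlen–Ulver–Dunly–Garth–Pirton–Wendle: 7+3+16+9+7 = 42
Arlen–Brook–Jorvik–Pirton–Wendle: 13+9+14+7 = 43
Cheapest is Arlen–Brook–Pirton–Wendle at 33 mi.

33 mi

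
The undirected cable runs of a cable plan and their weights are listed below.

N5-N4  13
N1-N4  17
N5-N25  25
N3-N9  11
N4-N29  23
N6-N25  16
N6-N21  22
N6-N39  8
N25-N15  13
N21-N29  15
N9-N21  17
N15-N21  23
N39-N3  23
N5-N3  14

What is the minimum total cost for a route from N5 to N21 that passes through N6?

63

Shortest N5→N6: N5–N25–N6 = 41
Shortest N6→N21: N6–N21 = 22
Total via N6: 41 + 22 = 63.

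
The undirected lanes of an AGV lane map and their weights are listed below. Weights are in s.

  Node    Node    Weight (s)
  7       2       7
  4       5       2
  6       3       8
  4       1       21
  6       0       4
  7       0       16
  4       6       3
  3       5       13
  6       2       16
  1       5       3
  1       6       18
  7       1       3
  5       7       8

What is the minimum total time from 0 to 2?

Settle nodes by increasing distance from 0:
0: 0
6: 4  (via 0)
4: 7  (via 6)
5: 9  (via 4)
1: 12  (via 5)
3: 12  (via 6)
7: 15  (via 1)
2: 20  (via 6)
Shortest route: 0–6–2 = 20 s.

20 s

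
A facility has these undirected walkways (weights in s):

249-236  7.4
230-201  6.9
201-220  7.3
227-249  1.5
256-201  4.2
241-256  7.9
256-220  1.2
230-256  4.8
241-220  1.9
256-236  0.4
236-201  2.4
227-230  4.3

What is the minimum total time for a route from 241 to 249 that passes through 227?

13.7 s

Shortest 241→227: 241–220–256–230–227 = 12.2
Shortest 227→249: 227–249 = 1.5
Total via 227: 12.2 + 1.5 = 13.7 s.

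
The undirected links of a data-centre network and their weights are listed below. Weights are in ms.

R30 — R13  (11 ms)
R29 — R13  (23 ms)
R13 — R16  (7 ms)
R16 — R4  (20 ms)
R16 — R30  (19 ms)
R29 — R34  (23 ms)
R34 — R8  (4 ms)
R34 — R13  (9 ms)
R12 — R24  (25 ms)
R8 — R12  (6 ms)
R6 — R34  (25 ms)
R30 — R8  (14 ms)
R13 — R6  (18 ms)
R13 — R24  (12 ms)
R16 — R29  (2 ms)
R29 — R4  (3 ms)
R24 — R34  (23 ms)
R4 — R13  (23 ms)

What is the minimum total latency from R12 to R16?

Compare a few routes:
R12 → R8 → R34 → R29 → R16: 6+4+23+2 = 35
R12 → R8 → R34 → R13 → R16: 6+4+9+7 = 26
Cheapest is R12 → R8 → R34 → R13 → R16 at 26 ms.

26 ms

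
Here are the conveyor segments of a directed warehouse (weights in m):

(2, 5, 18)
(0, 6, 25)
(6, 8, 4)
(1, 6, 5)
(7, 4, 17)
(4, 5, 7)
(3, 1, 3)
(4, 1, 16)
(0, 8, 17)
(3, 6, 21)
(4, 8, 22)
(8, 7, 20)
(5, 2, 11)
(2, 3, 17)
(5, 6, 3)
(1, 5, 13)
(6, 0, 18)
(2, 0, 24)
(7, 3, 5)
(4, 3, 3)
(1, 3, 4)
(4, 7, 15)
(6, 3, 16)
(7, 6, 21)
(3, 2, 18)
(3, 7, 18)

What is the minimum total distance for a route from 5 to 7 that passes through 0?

58 m

Best 5 to 0: 5–6–0 costing 21
Shortest 0→7: 0–8–7 = 37
Total via 0: 21 + 37 = 58 m.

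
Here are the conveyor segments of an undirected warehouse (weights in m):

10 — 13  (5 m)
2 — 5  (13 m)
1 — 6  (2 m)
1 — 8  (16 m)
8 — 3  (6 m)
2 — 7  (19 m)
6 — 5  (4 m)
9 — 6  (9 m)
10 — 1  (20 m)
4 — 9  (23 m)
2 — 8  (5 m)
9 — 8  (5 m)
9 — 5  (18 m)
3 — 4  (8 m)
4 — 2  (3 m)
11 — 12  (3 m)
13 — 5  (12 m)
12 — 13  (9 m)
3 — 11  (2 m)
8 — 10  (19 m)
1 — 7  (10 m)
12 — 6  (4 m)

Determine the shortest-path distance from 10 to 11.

17 m

Running Dijkstra from 10:
10: 0
13: 5  (via 10)
12: 14  (via 13)
5: 17  (via 13)
11: 17  (via 12)
Shortest route: 10–13–12–11 = 17 m.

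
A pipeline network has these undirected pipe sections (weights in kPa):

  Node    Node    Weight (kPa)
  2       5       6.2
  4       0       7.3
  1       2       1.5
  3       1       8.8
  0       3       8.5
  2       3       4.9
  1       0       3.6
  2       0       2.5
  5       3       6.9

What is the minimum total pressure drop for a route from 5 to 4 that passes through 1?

Shortest 5→1: 5–2–1 = 7.7
Best 1 to 4: 1–0–4 costing 10.9
Total via 1: 7.7 + 10.9 = 18.6 kPa.

18.6 kPa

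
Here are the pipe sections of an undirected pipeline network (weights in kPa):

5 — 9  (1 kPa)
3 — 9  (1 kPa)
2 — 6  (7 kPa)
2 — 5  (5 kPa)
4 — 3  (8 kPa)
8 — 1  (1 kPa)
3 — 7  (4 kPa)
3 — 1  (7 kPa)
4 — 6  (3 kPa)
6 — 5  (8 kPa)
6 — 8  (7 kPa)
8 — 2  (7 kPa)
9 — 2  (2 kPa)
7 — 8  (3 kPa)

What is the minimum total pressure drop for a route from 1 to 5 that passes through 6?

Best 1 to 6: 1–8–6 costing 8
Best 6 to 5: 6–5 costing 8
Total via 6: 8 + 8 = 16 kPa.

16 kPa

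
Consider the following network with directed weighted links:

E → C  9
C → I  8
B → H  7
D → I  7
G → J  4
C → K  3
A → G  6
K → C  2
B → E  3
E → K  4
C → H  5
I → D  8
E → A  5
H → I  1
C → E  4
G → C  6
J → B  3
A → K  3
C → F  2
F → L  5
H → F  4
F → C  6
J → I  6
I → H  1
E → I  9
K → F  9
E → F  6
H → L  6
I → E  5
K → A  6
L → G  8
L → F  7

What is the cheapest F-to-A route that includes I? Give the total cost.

22

Shortest F→I: F → C → H → I = 12
Best I to A: I → E → A costing 10
Total via I: 12 + 10 = 22.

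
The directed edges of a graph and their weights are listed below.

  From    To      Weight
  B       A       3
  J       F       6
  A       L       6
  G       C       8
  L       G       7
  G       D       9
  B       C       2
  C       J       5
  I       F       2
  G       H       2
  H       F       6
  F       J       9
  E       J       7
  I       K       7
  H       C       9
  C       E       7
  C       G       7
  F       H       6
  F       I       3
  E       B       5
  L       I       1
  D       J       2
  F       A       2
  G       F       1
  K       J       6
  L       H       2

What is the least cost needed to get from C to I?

Enumerating some paths:
C - J - F - I: 5+6+3 = 14
C - G - F - I: 7+1+3 = 11
The minimum is 11 via C - G - F - I.

11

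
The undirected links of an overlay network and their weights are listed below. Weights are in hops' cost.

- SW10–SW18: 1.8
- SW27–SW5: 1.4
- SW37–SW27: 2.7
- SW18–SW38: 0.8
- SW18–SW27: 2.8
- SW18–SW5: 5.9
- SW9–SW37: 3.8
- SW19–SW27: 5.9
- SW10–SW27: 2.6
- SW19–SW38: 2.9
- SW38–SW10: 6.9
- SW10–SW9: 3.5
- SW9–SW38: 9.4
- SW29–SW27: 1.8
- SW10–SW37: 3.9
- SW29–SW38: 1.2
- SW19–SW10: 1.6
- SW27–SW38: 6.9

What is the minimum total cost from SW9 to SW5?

7.5 hops' cost

Shortest distances from SW9:
SW9: 0
SW10: 3.5  (via SW9)
SW37: 3.8  (via SW9)
SW19: 5.1  (via SW10)
SW18: 5.3  (via SW10)
SW27: 6.1  (via SW10)
SW38: 6.1  (via SW18)
SW29: 7.3  (via SW38)
SW5: 7.5  (via SW27)
Shortest route: SW9–SW10–SW27–SW5 = 7.5 hops' cost.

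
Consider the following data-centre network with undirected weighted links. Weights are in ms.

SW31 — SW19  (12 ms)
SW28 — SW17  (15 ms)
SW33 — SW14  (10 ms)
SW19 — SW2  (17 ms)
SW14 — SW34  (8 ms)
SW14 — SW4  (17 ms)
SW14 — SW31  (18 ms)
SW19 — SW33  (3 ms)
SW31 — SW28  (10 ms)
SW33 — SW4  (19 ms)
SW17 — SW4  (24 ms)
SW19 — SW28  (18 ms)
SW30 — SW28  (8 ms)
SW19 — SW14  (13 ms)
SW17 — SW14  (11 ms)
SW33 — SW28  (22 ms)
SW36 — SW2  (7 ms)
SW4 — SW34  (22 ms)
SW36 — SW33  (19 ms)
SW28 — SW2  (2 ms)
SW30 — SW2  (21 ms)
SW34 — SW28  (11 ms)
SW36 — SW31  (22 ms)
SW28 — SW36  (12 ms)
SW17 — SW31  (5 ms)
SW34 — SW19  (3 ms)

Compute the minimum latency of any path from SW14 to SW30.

Settle nodes by increasing distance from SW14:
SW14: 0
SW34: 8  (via SW14)
SW33: 10  (via SW14)
SW19: 11  (via SW34)
SW17: 11  (via SW14)
SW31: 16  (via SW17)
SW4: 17  (via SW14)
SW28: 19  (via SW34)
SW2: 21  (via SW28)
SW30: 27  (via SW28)
Shortest route: SW14 → SW34 → SW28 → SW30 = 27 ms.

27 ms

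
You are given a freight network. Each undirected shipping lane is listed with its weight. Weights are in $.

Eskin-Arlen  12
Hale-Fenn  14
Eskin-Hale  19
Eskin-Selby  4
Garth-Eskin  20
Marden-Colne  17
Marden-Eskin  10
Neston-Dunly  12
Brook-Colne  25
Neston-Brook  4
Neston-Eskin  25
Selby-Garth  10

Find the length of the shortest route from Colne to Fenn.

Enumerating some paths:
Colne–Marden–Eskin–Hale–Fenn: 17+10+19+14 = 60
Colne–Brook–Neston–Eskin–Hale–Fenn: 25+4+25+19+14 = 87
The minimum is $60 via Colne–Marden–Eskin–Hale–Fenn.

$60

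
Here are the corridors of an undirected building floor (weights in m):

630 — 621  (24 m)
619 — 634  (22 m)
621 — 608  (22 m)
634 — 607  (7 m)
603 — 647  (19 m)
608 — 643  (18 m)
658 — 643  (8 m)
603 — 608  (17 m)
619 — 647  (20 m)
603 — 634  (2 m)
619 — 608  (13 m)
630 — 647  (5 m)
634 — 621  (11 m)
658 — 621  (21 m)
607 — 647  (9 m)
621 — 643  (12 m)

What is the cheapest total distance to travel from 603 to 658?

33 m

Enumerating some paths:
603 → 608 → 621 → 643 → 658: 17+22+12+8 = 59
603 → 634 → 621 → 658: 2+11+21 = 34
603 → 634 → 621 → 643 → 658: 2+11+12+8 = 33
603 → 608 → 643 → 658: 17+18+8 = 43
The minimum is 33 m via 603 → 634 → 621 → 643 → 658.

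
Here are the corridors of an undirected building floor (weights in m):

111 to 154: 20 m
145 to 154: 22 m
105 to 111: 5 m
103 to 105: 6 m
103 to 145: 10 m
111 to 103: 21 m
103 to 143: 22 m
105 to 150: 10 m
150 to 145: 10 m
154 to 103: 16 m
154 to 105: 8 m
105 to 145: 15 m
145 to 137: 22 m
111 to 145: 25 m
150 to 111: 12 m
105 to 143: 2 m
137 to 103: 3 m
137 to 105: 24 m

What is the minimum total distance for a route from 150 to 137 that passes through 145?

23 m

Best 150 to 145: 150–145 costing 10
Best 145 to 137: 145–103–137 costing 13
Total via 145: 10 + 13 = 23 m.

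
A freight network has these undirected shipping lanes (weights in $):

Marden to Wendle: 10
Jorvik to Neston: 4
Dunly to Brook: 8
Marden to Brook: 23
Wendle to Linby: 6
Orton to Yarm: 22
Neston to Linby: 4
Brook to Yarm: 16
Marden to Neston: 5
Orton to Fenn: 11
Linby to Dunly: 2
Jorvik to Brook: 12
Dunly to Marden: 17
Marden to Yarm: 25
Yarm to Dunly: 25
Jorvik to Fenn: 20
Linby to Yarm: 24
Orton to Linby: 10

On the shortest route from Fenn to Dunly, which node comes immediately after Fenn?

Orton

Enumerating some paths:
Fenn → Jorvik → Neston → Linby → Dunly: 20+4+4+2 = 30
Fenn → Jorvik → Brook → Dunly: 20+12+8 = 40
Fenn → Orton → Linby → Dunly: 11+10+2 = 23
Fenn → Jorvik → Neston → Marden → Dunly: 20+4+5+17 = 46
The minimum is $23 via Fenn → Orton → Linby → Dunly.
So from Fenn the first move is to Orton.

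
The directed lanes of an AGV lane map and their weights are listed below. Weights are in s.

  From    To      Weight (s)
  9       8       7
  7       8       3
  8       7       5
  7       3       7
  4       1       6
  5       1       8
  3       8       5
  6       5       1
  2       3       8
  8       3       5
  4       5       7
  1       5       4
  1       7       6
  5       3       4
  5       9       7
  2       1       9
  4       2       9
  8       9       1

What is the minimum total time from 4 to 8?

Running Dijkstra from 4:
4: 0
1: 6  (via 4)
5: 7  (via 4)
2: 9  (via 4)
3: 11  (via 5)
7: 12  (via 1)
9: 14  (via 5)
8: 15  (via 7)
Shortest route: 4 → 1 → 7 → 8 = 15 s.

15 s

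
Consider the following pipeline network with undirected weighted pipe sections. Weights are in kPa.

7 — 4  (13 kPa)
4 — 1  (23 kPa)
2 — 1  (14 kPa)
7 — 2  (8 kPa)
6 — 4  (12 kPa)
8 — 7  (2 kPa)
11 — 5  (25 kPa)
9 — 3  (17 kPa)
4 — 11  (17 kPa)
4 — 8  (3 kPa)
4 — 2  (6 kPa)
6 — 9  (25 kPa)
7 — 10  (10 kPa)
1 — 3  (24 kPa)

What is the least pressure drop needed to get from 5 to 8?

45 kPa

Running Dijkstra from 5:
5: 0
11: 25  (via 5)
4: 42  (via 11)
8: 45  (via 4)
Shortest route: 5 → 11 → 4 → 8 = 45 kPa.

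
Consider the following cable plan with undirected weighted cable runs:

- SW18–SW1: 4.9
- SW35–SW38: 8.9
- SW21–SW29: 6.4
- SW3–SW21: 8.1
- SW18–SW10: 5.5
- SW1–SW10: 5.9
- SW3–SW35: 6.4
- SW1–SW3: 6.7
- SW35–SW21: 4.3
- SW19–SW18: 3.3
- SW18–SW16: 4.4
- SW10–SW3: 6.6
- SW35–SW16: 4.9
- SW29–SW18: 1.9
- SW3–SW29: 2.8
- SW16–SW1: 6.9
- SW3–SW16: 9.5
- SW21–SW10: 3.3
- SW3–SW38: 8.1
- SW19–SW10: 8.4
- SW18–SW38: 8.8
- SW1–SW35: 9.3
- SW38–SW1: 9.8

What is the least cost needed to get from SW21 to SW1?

Candidate routes:
SW21 → SW10 → SW1: 3.3+5.9 = 9.2
SW21 → SW29 → SW18 → SW1: 6.4+1.9+4.9 = 13.2
The minimum is 9.2 via SW21 → SW10 → SW1.

9.2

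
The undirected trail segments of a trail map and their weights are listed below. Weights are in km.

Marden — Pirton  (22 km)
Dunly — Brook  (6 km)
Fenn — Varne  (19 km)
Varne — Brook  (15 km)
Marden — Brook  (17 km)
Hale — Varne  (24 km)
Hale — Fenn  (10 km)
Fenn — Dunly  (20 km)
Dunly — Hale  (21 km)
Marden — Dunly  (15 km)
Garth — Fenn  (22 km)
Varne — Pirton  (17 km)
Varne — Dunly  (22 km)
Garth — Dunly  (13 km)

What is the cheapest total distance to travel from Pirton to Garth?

Running Dijkstra from Pirton:
Pirton: 0
Varne: 17  (via Pirton)
Marden: 22  (via Pirton)
Brook: 32  (via Varne)
Fenn: 36  (via Varne)
Dunly: 37  (via Marden)
Hale: 41  (via Varne)
Garth: 50  (via Dunly)
Shortest route: Pirton → Marden → Dunly → Garth = 50 km.

50 km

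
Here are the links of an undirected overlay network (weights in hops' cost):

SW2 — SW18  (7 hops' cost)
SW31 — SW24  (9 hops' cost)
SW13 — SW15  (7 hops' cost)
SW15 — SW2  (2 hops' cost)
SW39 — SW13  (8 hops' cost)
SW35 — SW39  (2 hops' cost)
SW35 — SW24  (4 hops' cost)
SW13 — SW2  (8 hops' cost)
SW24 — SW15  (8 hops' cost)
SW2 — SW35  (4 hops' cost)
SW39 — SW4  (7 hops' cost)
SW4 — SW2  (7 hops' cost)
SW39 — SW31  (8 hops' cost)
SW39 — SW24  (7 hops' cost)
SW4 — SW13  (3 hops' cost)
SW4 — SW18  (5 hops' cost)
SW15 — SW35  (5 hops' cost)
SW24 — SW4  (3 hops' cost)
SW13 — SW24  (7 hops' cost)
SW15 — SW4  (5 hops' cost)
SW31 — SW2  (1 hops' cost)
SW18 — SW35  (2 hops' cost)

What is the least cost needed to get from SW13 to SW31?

9 hops' cost

Compare a few routes:
SW13 → SW2 → SW31: 8+1 = 9
SW13 → SW15 → SW2 → SW31: 7+2+1 = 10
SW13 → SW4 → SW15 → SW2 → SW31: 3+5+2+1 = 11
Cheapest is SW13 → SW2 → SW31 at 9 hops' cost.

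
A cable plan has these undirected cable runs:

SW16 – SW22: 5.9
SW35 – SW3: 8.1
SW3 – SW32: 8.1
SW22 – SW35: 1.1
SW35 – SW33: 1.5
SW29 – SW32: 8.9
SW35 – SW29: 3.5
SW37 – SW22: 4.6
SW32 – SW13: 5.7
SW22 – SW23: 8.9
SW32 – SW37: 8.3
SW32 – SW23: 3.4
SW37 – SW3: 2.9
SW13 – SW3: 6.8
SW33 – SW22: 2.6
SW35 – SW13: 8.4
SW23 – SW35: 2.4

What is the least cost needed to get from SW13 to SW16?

15.4

Running Dijkstra from SW13:
SW13: 0
SW32: 5.7  (via SW13)
SW3: 6.8  (via SW13)
SW35: 8.4  (via SW13)
SW23: 9.1  (via SW32)
SW22: 9.5  (via SW35)
SW37: 9.7  (via SW3)
SW33: 9.9  (via SW35)
SW29: 11.9  (via SW35)
SW16: 15.4  (via SW22)
Shortest route: SW13–SW35–SW22–SW16 = 15.4.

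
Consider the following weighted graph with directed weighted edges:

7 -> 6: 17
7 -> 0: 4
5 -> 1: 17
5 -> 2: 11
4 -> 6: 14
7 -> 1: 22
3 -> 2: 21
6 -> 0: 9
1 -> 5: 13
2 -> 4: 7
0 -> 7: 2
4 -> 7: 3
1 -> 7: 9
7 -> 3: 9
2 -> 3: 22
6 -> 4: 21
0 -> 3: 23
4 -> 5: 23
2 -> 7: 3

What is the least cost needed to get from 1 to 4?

31

Shortest distances from 1:
1: 0
7: 9  (via 1)
0: 13  (via 7)
5: 13  (via 1)
3: 18  (via 7)
2: 24  (via 5)
6: 26  (via 7)
4: 31  (via 2)
Shortest route: 1 → 5 → 2 → 4 = 31.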